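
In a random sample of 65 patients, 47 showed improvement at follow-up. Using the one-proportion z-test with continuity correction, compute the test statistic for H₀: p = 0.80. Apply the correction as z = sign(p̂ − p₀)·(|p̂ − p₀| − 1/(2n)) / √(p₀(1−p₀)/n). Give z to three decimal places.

Sample proportion p̂ = 47/65 = 0.72308. p̂ − p₀ = -0.076923.
1/(2n) = 0.007692.
Corrected numerator: |-0.076923| − 0.007692 = 0.069231.
SE₀ = √(0.80·0.20/65) = 0.049614.
z = (−)0.069231/0.049614 = -1.395.

z = -1.395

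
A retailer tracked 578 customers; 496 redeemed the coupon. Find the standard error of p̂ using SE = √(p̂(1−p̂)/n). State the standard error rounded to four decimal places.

The sample proportion is 496/578 = 0.85813.
p̂(1−p̂) = 0.121743.
Dividing by n and taking the root: √0.000210628 = 0.0145.

SE = 0.0145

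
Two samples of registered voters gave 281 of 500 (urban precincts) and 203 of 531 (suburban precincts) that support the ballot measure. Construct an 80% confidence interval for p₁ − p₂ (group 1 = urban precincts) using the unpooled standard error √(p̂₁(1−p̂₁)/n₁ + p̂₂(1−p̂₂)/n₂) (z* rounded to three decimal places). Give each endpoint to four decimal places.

(0.1405, 0.2189)

p̂₁ = 0.56200, p̂₂ = 0.38230, so the observed difference is 0.17970.
SE = √(0.000492312 + 0.000444720) = √0.000937032 = 0.030611.
For 80% confidence, z* = 1.282. Margin = 1.282·0.030611 = 0.03924.
So the interval runs from 0.1405 to 0.2189.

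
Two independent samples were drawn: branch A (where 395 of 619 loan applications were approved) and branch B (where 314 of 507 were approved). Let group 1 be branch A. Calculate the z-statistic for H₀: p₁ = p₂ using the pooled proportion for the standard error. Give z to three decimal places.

Sample proportions: p̂₁ = 395/619 = 0.63813 and p̂₂ = 314/507 = 0.61933.
Pooled p̂ = (395+314)/(619+507) = 709/1126 = 0.62966.
SE = √[p̂(1−p̂)(1/n₁+1/n₂)] = √[0.62966·0.37034·(1/619+1/507)] ≈ 0.028925.
z = 0.01880/0.028925 = 0.650.

z = 0.650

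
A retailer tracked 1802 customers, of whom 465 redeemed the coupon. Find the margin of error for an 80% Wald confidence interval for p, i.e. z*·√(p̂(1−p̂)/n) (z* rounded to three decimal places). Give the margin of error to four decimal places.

ME = 0.0132

With x = 465 successes in n = 1802, p̂ = 0.25805.
SE = √(p̂(1−p̂)/n) = √(0.191459/1802) = 0.010308.
z* = 1.282 at the 80% level.
Margin of error = z*·SE = 1.282 × 0.010308 = 0.0132.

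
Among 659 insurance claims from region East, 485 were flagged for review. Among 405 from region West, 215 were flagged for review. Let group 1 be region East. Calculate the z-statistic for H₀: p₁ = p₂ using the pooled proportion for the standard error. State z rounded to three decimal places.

Sample proportions: p̂₁ = 485/659 = 0.73596 and p̂₂ = 215/405 = 0.53086.
Pooled p̂ = (485+215)/(659+405) = 700/1064 = 0.65789.
SE = √[p̂(1−p̂)(1/n₁+1/n₂)] = √[0.65789·0.34211·(1/659+1/405)] ≈ 0.029954.
z = (p̂₁ − p̂₂)/SE = (0.73596 − 0.53086)/0.029954 = 0.20510/0.029954 = 6.847.

z = 6.847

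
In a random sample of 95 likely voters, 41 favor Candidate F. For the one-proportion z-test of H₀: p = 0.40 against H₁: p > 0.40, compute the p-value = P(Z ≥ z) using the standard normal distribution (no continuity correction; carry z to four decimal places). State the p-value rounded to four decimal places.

p-value = 0.2649

Sample proportion p̂ = 41/95 = 0.43158.
Under H₀, SE = √(p₀(1−p₀)/n) = √(0.40·0.60/95) = √0.002526316 = 0.050262.
Test statistic (full precision, shown to 4 dp): z = (41/95 − 0.40)/SE₀ ≈ 0.6283.
From the standard normal, P(Z ≥ z) = 0.2649.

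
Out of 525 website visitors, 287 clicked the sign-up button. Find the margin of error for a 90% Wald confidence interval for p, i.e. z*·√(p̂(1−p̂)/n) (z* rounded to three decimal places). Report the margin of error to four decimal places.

ME = 0.0357

The sample proportion is 287/525 = 0.54667.
SE(p̂) = √(0.54667·0.45333/525) = 0.021727.
For 90% confidence, z* = 1.645.
So ME = 0.0357.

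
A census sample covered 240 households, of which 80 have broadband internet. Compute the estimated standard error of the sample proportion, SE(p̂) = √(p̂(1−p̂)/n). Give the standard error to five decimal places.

p̂ = 80/240 = 0.33333.
p̂(1−p̂) = 0.222221.
Dividing by n and taking the root: √0.000925921 = 0.03043.

SE = 0.03043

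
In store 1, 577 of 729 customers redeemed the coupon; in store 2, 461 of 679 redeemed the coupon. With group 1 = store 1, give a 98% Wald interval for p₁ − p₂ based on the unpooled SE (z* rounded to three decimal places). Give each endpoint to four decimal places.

(0.0581, 0.1670)

p̂₁ = 577/729 = 0.79150, p̂₂ = 461/679 = 0.67894; p̂₁ − p̂₂ = 0.11256.
Unpooled SE = √(p̂₁(1−p̂₁)/n₁ + p̂₂(1−p̂₂)/n₂) = √(0.000226379 + 0.000321032) = 0.023397.
The 98% critical value is z* = 2.326. Margin = 2.326·0.023397 = 0.05442.
So the interval runs from 0.0581 to 0.1670.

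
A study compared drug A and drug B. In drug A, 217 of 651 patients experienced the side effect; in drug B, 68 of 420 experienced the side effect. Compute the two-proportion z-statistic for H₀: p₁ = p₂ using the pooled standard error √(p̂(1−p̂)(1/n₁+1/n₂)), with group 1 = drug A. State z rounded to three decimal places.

p̂₁ = 217/651 = 0.33333, p̂₂ = 68/420 = 0.16190.
Pooling: p̂ = 285/1071 = 0.26611.
Pooled SE = √[0.1952938·0.00391705] ≈ 0.027658.
z = (p̂₁ − p̂₂)/SE = (0.33333 − 0.16190)/0.027658 = 0.17143/0.027658 = 6.198.

z = 6.198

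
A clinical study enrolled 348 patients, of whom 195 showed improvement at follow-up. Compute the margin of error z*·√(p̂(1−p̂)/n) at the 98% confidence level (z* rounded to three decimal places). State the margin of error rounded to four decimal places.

ME = 0.0619

With x = 195 successes in n = 348, p̂ = 0.56034.
SE = √(p̂(1−p̂)/n) = √(0.246359/348) = 0.026607.
z* = 2.326 at the 98% level.
So ME = 0.0619.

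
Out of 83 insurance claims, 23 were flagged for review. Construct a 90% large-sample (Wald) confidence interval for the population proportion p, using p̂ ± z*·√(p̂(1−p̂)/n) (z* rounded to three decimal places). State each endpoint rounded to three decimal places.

(0.196, 0.358)

Sample proportion p̂ = 23/83 = 0.27711.
Standard error of p̂: √(0.200319/83) = √0.002413486 = 0.049127.
The 90% critical value is z* = 1.645.
Margin = 1.645·0.049127 = 0.08081.
So the interval runs from 0.196 to 0.358.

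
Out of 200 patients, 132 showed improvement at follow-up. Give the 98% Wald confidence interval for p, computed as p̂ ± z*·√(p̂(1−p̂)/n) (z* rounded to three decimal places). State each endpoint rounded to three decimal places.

Sample proportion p̂ = 132/200 = 0.66000.
SE = √(p̂(1−p̂)/n) = √(0.224400/200) = 0.033496.
z* = 2.326 at the 98% level.
Margin = 2.326·0.033496 = 0.07791.
So the interval runs from 0.582 to 0.738.

(0.582, 0.738)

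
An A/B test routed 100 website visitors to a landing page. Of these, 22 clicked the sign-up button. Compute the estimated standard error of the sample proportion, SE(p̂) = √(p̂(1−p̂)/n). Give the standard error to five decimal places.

SE = 0.04142

The sample proportion is 22/100 = 0.22000.
p̂(1−p̂) = 0.171600.
SE = √(0.171600/100) = 0.04142.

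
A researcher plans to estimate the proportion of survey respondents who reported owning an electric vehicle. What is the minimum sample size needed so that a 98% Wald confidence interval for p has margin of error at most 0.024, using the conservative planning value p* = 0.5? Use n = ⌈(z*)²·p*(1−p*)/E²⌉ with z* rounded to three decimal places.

n = 2349

For 98% confidence, z* = 2.326.
p*(1−p*) = 0.50·0.50 = 0.2500.
(z*)²·p*(1−p*)/E² = 5.410276·0.2500/0.000576 = 2348.210.
Rounding up, n = 2349.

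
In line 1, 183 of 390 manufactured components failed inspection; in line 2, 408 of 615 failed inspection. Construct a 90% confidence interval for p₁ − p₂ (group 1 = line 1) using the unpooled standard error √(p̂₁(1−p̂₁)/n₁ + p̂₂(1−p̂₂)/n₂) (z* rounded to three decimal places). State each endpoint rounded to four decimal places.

p̂₁ = 0.46923, p̂₂ = 0.66341, so the observed difference is -0.19418.
SE = √(0.000638598 + 0.000363082) = √0.001001680 = 0.031649.
z* = 1.645 at the 90% level. Margin = 1.645·0.031649 = 0.05206.
CI: -0.19418 ± 0.05206 = (-0.2462, -0.1421).

(-0.2462, -0.1421)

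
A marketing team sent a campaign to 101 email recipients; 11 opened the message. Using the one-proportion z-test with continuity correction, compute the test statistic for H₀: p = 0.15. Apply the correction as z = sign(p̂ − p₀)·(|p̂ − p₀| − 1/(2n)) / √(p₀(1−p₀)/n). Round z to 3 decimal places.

z = -1.017

p̂ = 11/101 = 0.10891. p̂ − p₀ = -0.041089.
1/(2n) = 0.004950.
Corrected numerator: |-0.041089| − 0.004950 = 0.036139.
SE₀ = √(0.15·0.85/101) = 0.035530.
z = (−)0.036139/0.035530 = -1.017.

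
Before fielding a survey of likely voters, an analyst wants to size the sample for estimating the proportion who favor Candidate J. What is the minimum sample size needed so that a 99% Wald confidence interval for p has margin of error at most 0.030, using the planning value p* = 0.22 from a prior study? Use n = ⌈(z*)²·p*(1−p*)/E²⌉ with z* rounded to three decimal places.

n = 1266

For 99% confidence, z* = 2.576.
p*(1−p*) = 0.22·0.78 = 0.1716.
Required n before rounding: 6.635776 × 0.1716 / 0.030² = 1265.221.
Rounding up, n = 1266.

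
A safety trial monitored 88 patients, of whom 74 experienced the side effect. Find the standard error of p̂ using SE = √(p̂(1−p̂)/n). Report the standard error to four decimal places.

p̂ = 74/88 = 0.84091.
p̂(1−p̂) = 0.133780.
SE = √(0.133780/88) = √0.001520227 = 0.0390.

SE = 0.0390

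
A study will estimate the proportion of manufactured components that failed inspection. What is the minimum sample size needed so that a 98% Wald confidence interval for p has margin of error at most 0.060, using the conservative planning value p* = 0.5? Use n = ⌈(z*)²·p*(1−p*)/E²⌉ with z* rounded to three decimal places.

For 98% confidence, z* = 2.326.
p*(1−p*) = 0.50·0.50 = 0.2500.
(z*)²·p*(1−p*)/E² = 5.410276·0.2500/0.003600 = 375.714.
⌈375.714⌉ = 376.

n = 376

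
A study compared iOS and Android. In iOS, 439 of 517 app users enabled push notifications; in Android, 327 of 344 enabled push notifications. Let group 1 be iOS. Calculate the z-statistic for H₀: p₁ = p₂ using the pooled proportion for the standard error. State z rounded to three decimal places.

Sample proportions: p̂₁ = 439/517 = 0.84913 and p̂₂ = 327/344 = 0.95058.
Pooling: p̂ = 766/861 = 0.88966.
SE = √[p̂(1−p̂)(1/n₁+1/n₂)] = √[0.88966·0.11034·(1/517+1/344)] ≈ 0.021800.
z = (p̂₁ − p̂₂)/SE = (0.84913 − 0.95058)/0.021800 = -0.10145/0.021800 = -4.654.

z = -4.654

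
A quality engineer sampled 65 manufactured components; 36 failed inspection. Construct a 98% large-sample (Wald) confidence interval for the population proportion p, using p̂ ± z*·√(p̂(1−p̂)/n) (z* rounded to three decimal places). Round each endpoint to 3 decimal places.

(0.410, 0.697)

The sample proportion is 36/65 = 0.55385.
Standard error of p̂: √(0.247101/65) = √0.003801548 = 0.061657.
The 98% critical value is z* = 2.326.
Margin = 2.326·0.061657 = 0.14341.
Interval: 0.55385 ± 0.14341 → (0.410, 0.697).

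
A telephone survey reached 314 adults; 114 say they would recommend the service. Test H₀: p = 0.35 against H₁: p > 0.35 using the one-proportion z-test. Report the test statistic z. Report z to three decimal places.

z = 0.485

p̂ = 114/314 = 0.36306.
Under H₀, SE = √(p₀(1−p₀)/n) = √(0.35·0.65/314) = √0.000724522 = 0.026917.
z = (0.36306 − 0.35)/0.026917 = 0.01306/0.026917 = 0.485.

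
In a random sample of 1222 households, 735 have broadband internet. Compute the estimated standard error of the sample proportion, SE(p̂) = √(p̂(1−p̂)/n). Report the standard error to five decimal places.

SE = 0.01401

With x = 735 successes in n = 1222, p̂ = 0.60147.
p̂(1−p̂) = 0.60147·0.39853 = 0.239704.
Dividing by n and taking the root: √0.000196157 = 0.01401.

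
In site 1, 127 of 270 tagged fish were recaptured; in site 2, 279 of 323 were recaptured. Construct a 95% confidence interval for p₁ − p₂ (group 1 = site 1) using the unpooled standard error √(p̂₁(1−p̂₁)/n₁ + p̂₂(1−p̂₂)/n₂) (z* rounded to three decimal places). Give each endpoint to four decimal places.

p̂₁ = 127/270 = 0.47037, p̂₂ = 279/323 = 0.86378; p̂₁ − p̂₂ = -0.39341.
SE = √(0.000922674 + 0.000364292) = √0.001286966 = 0.035874.
z* = 1.960 at the 95% level. Margin of error = 0.07031.
Interval: -0.39341 ± 0.07031 → (-0.4637, -0.3231).

(-0.4637, -0.3231)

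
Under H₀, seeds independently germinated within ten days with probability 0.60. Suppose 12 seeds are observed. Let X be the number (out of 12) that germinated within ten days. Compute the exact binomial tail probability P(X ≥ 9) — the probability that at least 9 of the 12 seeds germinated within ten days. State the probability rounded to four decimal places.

P = 0.2253

X is binomial with n = 12 and p = 0.60.
P(X ≥ 9) = C(12,9)·0.60^9·0.40^3 + C(12,10)·0.60^10·0.40^2 + C(12,11)·0.60^11·0.40^1 + C(12,12)·0.60^12·0.40^0.
= 0.141894 + 0.063852 + 0.017414 + 0.002177 = 0.2253.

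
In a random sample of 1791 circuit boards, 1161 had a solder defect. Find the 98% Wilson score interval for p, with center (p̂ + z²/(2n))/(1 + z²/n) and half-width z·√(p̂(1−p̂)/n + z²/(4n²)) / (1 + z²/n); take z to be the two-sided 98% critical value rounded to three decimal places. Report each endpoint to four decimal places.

(0.6216, 0.6740)

p̂ = 1161/1791 = 0.64824; z = 2.326, so z² = 5.410276.
Denominator 1 + z²/n = 1 + 5.410276/1791 = 1.003021.
Center = (0.64824 + 0.001510)/1.003021 = 0.64779.
Radicand: p̂(1−p̂)/n + z²/(4n²) = 0.000127317 + 0.000000422 = 0.000127739.
Half-width = 2.326·√0.000127739/1.003021 = 0.02621.
CI: 0.64779 ± 0.02621 = (0.6216, 0.6740).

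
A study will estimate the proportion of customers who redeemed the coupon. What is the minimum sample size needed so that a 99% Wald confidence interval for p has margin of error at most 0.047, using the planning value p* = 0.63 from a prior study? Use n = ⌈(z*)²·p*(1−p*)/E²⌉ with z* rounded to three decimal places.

n = 701

For 99% confidence, z* = 2.576.
p*(1−p*) = 0.2331.
Required n before rounding: 6.635776 × 0.2331 / 0.047² = 700.226.
Rounding up, n = 701.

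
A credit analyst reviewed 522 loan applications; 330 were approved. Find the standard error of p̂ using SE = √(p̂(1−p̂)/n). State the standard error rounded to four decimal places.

p̂ = 330/522 = 0.63218.
p̂(1−p̂) = 0.232528.
Dividing by n and taking the root: √0.000445456 = 0.0211.

SE = 0.0211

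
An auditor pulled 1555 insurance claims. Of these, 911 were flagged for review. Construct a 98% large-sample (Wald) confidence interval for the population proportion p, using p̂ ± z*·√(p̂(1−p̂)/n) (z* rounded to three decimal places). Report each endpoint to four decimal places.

(0.5568, 0.6149)

p̂ = 911/1555 = 0.58585.
Standard error of p̂: √(0.242629/1555) = √0.000156032 = 0.012491.
The 98% critical value is z* = 2.326.
Margin = 2.326·0.012491 = 0.02905.
Interval: 0.58585 ± 0.02905 → (0.5568, 0.6149).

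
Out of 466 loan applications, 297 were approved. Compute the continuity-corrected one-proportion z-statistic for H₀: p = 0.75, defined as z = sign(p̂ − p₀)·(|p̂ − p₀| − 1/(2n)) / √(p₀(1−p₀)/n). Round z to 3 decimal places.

p̂ = 297/466 = 0.63734. p̂ − p₀ = -0.112661.
Continuity correction 1/(2n) = 1/932 = 0.001073.
Corrected numerator: |-0.112661| − 0.001073 = 0.111588.
SE₀ = √(0.75·0.25/466) = 0.020059.
z = −0.111588/0.020059 = -5.563.

z = -5.563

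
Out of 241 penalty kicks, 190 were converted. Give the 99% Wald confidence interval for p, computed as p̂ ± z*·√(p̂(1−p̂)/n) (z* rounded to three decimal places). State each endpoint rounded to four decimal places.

The sample proportion is 190/241 = 0.78838.
SE(p̂) = √(0.78838·0.21162/241) = 0.026311.
For 99% confidence, z* = 2.576.
Margin = 2.576·0.026311 = 0.06778.
Interval: 0.78838 ± 0.06778 → (0.7206, 0.8562).

(0.7206, 0.8562)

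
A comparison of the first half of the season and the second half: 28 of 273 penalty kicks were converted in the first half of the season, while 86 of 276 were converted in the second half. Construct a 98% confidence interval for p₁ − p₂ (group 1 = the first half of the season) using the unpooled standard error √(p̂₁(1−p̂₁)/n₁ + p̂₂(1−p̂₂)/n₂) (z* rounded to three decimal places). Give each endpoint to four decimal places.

(-0.2867, -0.1314)

p̂₁ = 28/273 = 0.10256, p̂₂ = 86/276 = 0.31159; p̂₁ − p̂₂ = -0.20903.
Unpooled SE = √(p̂₁(1−p̂₁)/n₁ + p̂₂(1−p̂₂)/n₂) = √(0.000337160 + 0.000777186) = 0.033382.
The 98% critical value is z* = 2.326. Margin of error = 0.07765.
Interval: -0.20903 ± 0.07765 → (-0.2867, -0.1314).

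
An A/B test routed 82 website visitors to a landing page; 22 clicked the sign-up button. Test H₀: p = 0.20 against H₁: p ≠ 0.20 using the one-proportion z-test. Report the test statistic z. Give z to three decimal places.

z = 1.546

Sample proportion p̂ = 22/82 = 0.26829.
Under H₀, SE = √(p₀(1−p₀)/n) = √(0.20·0.80/82) = √0.001951220 = 0.044173.
z = (p̂ − p₀)/SE = (0.26829 − 0.20)/0.044173 = 1.546.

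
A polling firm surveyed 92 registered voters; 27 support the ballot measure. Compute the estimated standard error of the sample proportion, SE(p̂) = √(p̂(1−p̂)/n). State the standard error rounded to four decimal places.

SE = 0.0475

Sample proportion p̂ = 27/92 = 0.29348.
p̂(1−p̂) = 0.29348·0.70652 = 0.207349.
SE = √(0.207349/92) = 0.0475.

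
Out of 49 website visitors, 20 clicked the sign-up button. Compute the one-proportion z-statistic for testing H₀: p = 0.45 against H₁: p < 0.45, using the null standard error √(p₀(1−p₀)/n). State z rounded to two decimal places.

z = -0.59

Sample proportion p̂ = 20/49 = 0.40816.
Null standard error: √(0.45·0.55/49) = √0.005051020 = 0.071071.
Test statistic: z = -0.04184/0.071071 = -0.59.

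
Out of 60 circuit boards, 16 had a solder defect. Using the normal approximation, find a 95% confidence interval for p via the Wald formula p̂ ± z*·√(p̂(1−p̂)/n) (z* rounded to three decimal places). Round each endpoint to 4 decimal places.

Sample proportion p̂ = 16/60 = 0.26667.
SE = √(p̂(1−p̂)/n) = √(0.195556/60) = 0.057090.
For 95% confidence, z* = 1.960.
Margin = 1.960·0.057090 = 0.11190.
Interval: 0.26667 ± 0.11190 → (0.1548, 0.3786).

(0.1548, 0.3786)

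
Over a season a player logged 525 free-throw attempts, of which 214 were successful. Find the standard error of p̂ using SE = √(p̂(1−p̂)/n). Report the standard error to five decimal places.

p̂ = 214/525 = 0.40762.
p̂(1−p̂) = 0.241466.
SE = √(0.241466/525) = √0.000459935 = 0.02145.

SE = 0.02145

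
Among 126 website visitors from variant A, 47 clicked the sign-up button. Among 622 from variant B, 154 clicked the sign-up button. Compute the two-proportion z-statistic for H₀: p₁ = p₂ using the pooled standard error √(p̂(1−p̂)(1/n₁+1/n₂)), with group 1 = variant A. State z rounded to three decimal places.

z = 2.896

p̂₁ = 47/126 = 0.37302, p̂₂ = 154/622 = 0.24759.
Pooling: p̂ = 201/748 = 0.26872.
Pooled SE = √[0.1965080·0.00954422] ≈ 0.043307.
z = (p̂₁ − p̂₂)/SE = (0.37302 − 0.24759)/0.043307 = 0.12543/0.043307 = 2.896.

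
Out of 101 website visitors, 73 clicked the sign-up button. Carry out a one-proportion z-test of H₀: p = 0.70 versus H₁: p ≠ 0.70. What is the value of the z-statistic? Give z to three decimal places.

Sample proportion p̂ = 73/101 = 0.72277.
Under H₀, SE = √(p₀(1−p₀)/n) = √(0.70·0.30/101) = √0.002079208 = 0.045598.
z = (0.72277 − 0.70)/0.045598 = 0.02277/0.045598 = 0.499.

z = 0.499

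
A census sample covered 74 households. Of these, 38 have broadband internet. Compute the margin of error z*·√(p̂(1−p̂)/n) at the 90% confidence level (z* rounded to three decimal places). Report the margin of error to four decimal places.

The sample proportion is 38/74 = 0.51351.
SE(p̂) = √(0.51351·0.48649/74) = 0.058103.
The 90% critical value is z* = 1.645.
Margin of error = z*·SE = 1.645 × 0.058103 = 0.0956.

ME = 0.0956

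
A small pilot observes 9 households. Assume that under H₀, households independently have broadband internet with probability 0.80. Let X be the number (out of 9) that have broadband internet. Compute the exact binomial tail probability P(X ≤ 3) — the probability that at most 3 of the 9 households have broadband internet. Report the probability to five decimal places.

P = 0.00307

X is binomial with n = 9 and p = 0.80.
P(X ≤ 3) = C(9,0)·0.80^0·0.20^9 + C(9,1)·0.80^1·0.20^8 + C(9,2)·0.80^2·0.20^7 + C(9,3)·0.80^3·0.20^6.
= 0.000001 + 0.000018 + 0.000295 + 0.002753 = 0.00307.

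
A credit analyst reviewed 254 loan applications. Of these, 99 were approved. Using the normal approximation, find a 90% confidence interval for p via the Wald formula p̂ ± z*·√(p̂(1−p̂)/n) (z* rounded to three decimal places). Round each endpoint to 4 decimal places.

(0.3394, 0.4401)

The sample proportion is 99/254 = 0.38976.
SE = √(p̂(1−p̂)/n) = √(0.237848/254) = 0.030601.
For 90% confidence, z* = 1.645.
Margin = 1.645·0.030601 = 0.05034.
So the interval runs from 0.3394 to 0.4401.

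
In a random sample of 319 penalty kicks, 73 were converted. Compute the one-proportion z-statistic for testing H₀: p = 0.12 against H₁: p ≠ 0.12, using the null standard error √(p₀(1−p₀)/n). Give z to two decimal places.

z = 5.98

p̂ = 73/319 = 0.22884.
Null standard error: √(0.12·0.88/319) = √0.000331034 = 0.018194.
z = (0.22884 − 0.12)/0.018194 = 0.10884/0.018194 = 5.98.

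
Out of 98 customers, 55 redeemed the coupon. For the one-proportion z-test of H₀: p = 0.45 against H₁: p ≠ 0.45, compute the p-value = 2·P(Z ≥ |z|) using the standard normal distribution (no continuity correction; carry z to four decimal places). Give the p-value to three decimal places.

With x = 55 successes in n = 98, p̂ = 0.56122.
Under H₀, SE = √(p₀(1−p₀)/n) = √(0.45·0.55/98) = √0.002525510 = 0.050254.
Test statistic (full precision, shown to 4 dp): z = (55/98 − 0.45)/SE₀ ≈ 2.2132.
p-value = 2·P(Z ≥ |z|) with z = 2.2132 → 0.027.

p-value = 0.027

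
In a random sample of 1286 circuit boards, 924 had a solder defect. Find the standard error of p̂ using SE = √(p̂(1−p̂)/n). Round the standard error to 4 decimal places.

p̂ = 924/1286 = 0.71851.
p̂(1−p̂) = 0.202253.
SE = √(0.202253/1286) = 0.0125.

SE = 0.0125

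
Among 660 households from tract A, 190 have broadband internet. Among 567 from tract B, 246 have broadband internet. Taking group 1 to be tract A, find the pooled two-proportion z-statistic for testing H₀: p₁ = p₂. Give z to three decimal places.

p̂₁ = 190/660 = 0.28788, p̂₂ = 246/567 = 0.43386.
Pooled p̂ = (190+246)/(660+567) = 436/1227 = 0.35534.
Pooled SE = √[0.2290730·0.00327882] ≈ 0.027406.
z = -0.14598/0.027406 = -5.327.

z = -5.327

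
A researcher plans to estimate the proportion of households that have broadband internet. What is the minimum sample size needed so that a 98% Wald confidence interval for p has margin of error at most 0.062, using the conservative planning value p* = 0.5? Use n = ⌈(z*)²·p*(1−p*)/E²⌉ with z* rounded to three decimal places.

The 98% critical value is z* = 2.326.
p*(1−p*) = 0.2500.
Required n before rounding: 5.410276 × 0.2500 / 0.062² = 351.865.
Rounding up, n = 352.

n = 352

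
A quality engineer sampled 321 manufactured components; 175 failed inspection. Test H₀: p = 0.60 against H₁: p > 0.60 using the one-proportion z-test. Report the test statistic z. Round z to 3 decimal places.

Sample proportion p̂ = 175/321 = 0.54517.
Under H₀, SE = √(p₀(1−p₀)/n) = √(0.60·0.40/321) = √0.000747664 = 0.027343.
z = (0.54517 − 0.60)/0.027343 = -0.05483/0.027343 = -2.005.

z = -2.005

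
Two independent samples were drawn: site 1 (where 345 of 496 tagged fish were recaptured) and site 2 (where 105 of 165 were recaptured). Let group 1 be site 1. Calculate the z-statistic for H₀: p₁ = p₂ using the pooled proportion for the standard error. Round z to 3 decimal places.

p̂₁ = 345/496 = 0.69556, p̂₂ = 105/165 = 0.63636.
Pooled p̂ = (345+105)/(496+165) = 450/661 = 0.68079.
SE = √[p̂(1−p̂)(1/n₁+1/n₂)] = √[0.68079·0.31921·(1/496+1/165)] ≈ 0.041895.
z = 0.05920/0.041895 = 1.413.

z = 1.413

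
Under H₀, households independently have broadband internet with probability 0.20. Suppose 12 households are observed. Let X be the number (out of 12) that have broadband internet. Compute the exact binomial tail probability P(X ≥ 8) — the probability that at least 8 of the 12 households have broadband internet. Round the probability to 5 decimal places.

X is binomial with n = 12 and p = 0.20.
P(X ≥ 8) = Σ_{j=8}^{12} C(12,j)·0.20^j·0.80^{12−j}.
= 0.000519 + 0.000058 + 0.000004 + 0.000000 + 0.000000 = 0.00058.

P = 0.00058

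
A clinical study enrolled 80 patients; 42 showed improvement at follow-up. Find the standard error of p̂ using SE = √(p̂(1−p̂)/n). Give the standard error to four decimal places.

SE = 0.0558

With x = 42 successes in n = 80, p̂ = 0.52500.
p̂(1−p̂) = 0.52500·0.47500 = 0.249375.
Dividing by n and taking the root: √0.003117188 = 0.0558.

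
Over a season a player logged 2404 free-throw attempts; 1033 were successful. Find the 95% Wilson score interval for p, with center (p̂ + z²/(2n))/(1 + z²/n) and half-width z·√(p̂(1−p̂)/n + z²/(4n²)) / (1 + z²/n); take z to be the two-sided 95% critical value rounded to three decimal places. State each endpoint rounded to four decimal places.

Here p̂ = 1033/2404 = 0.42970 and z = 1.960 (z² = 3.841600).
1 + z²/n = 1.001598.
Center = (0.42970 + 0.000799)/1.001598 = 0.42981.
Radicand: p̂(1−p̂)/n + z²/(4n²) = 0.000101938 + 0.000000166 = 0.000102104.
Half-width = z·√(radicand)/denom = 1.960·0.010105/1.001598 = 0.01977.
CI: 0.42981 ± 0.01977 = (0.4100, 0.4496).

(0.4100, 0.4496)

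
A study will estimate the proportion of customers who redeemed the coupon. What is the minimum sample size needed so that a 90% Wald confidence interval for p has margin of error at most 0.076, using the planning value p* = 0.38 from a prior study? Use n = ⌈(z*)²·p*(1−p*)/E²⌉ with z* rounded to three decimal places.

n = 111

The 90% critical value is z* = 1.645.
p*(1−p*) = 0.38·0.62 = 0.2356.
(z*)²·p*(1−p*)/E² = 2.706025·0.2356/0.005776 = 110.377.
Rounding up, n = 111.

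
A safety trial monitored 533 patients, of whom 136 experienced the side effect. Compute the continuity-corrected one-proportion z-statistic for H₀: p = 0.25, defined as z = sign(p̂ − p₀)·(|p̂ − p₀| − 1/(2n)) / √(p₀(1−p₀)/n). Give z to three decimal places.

p̂ = 136/533 = 0.25516. p̂ − p₀ = 0.005159.
Continuity correction 1/(2n) = 1/1066 = 0.000938.
Corrected numerator: |0.005159| − 0.000938 = 0.004221.
Null standard error: √(0.25·0.75/533) = √0.000351782 = 0.018756.
z = (+)0.004221/0.018756 = 0.225.

z = 0.225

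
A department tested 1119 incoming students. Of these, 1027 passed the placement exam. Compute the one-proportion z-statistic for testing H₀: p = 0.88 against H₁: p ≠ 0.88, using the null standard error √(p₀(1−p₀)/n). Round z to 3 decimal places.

z = 3.889

Sample proportion p̂ = 1027/1119 = 0.91778.
Null standard error: √(0.88·0.12/1119) = √0.000094370 = 0.009714.
Test statistic: z = 0.03778/0.009714 = 3.889.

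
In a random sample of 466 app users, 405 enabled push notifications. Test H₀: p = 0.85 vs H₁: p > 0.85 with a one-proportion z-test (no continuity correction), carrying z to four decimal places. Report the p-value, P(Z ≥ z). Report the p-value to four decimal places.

p-value = 0.1241

With x = 405 successes in n = 466, p̂ = 0.86910.
Under H₀, SE = √(p₀(1−p₀)/n) = √(0.85·0.15/466) = √0.000273605 = 0.016541.
Test statistic (full precision, shown to 4 dp): z = (405/466 − 0.85)/SE₀ ≈ 1.1546.
From the standard normal, P(Z ≥ z) = 0.1241.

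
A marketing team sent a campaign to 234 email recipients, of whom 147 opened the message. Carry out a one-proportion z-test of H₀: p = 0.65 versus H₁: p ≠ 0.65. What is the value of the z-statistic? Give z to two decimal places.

With x = 147 successes in n = 234, p̂ = 0.62821.
Null standard error: √(0.65·0.35/234) = √0.000972222 = 0.031180.
z = (p̂ − p₀)/SE = (0.62821 − 0.65)/0.031180 = -0.70.

z = -0.70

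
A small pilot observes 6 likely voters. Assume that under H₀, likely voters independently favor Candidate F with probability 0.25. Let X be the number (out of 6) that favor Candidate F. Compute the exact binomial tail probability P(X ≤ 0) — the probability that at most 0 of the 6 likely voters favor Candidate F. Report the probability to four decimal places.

P = 0.1780

X ~ Binomial(n=6, p=0.25).
P(X ≤ 0) = C(6,0)·0.25^0·0.75^6.
= 0.177979 = 0.1780.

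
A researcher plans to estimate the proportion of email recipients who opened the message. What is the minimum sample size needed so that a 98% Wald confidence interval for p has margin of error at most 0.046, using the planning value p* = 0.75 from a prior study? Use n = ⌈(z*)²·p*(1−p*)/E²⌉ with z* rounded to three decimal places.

n = 480

The 98% critical value is z* = 2.326.
p*(1−p*) = 0.1875.
(z*)²·p*(1−p*)/E² = 5.410276·0.1875/0.002116 = 479.408.
⌈479.408⌉ = 480.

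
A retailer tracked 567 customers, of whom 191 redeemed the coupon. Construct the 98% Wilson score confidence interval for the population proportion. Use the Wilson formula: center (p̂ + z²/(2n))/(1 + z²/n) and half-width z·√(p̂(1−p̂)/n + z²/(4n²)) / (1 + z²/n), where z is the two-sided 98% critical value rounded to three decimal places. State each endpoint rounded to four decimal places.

(0.2924, 0.3844)

Here p̂ = 191/567 = 0.33686 and z = 2.326 (z² = 5.410276).
Denominator 1 + z²/n = 1 + 5.410276/567 = 1.009542.
Center = (0.33686 + 0.004771)/1.009542 = 0.33840.
Radicand: p̂(1−p̂)/n + z²/(4n²) = 0.000393978 + 0.000004207 = 0.000398185.
Half-width = 2.326·√0.000398185/1.009542 = 0.04598.
Interval: 0.33840 ± 0.04598 → (0.2924, 0.3844).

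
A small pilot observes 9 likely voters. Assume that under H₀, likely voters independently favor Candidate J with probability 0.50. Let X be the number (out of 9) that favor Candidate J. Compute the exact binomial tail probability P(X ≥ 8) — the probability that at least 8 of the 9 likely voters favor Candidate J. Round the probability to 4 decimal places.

X ~ Binomial(n=9, p=0.50).
P(X ≥ 8) = C(9,8)·0.50^8·0.50^1 + C(9,9)·0.50^9·0.50^0.
= 0.017578 + 0.001953 = 0.0195.

P = 0.0195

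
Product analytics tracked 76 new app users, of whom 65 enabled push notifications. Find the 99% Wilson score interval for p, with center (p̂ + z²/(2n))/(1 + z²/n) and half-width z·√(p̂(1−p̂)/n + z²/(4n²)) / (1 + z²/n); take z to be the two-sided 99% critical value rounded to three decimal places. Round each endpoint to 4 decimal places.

Here p̂ = 65/76 = 0.85526 and z = 2.576 (z² = 6.635776).
Denominator 1 + z²/n = 1 + 6.635776/76 = 1.087313.
Adjusted center: (0.85526 + z²/(2n))/1.087313 = 0.82673.
Radicand: p̂(1−p̂)/n + z²/(4n²) = 0.001628791 + 0.000287213 = 0.001916004.
Half-width = z·√(radicand)/denom = 2.576·0.043772/1.087313 = 0.10370.
Interval: 0.82673 ± 0.10370 → (0.7230, 0.9304).

(0.7230, 0.9304)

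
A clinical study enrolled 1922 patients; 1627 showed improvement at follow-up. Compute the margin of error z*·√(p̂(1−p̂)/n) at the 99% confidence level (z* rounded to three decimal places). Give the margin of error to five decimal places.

ME = 0.02118

p̂ = 1627/1922 = 0.84651.
SE(p̂) = √(0.84651·0.15349/1922) = 0.008222.
z* = 2.576 at the 99% level.
ME = 2.576·0.008222 = 0.02118.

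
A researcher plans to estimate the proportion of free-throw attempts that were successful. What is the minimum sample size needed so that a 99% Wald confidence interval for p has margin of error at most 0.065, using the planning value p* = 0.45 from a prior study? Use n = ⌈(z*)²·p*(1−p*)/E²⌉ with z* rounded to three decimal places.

The 99% critical value is z* = 2.576.
p*(1−p*) = 0.45·0.55 = 0.2475.
Required n before rounding: 6.635776 × 0.2475 / 0.065² = 388.723.
⌈388.723⌉ = 389.

n = 389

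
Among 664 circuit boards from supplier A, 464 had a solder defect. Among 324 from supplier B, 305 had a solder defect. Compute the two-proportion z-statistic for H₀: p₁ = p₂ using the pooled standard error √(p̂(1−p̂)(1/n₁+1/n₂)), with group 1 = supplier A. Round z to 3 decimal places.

z = -8.617

p̂₁ = 464/664 = 0.69880, p̂₂ = 305/324 = 0.94136.
Pooled p̂ = (464+305)/(664+324) = 769/988 = 0.77834.
SE = √[p̂(1−p̂)(1/n₁+1/n₂)] = √[0.77834·0.22166·(1/664+1/324)] ≈ 0.028148.
z = (p̂₁ − p̂₂)/SE = (0.69880 − 0.94136)/0.028148 = -0.24256/0.028148 = -8.617.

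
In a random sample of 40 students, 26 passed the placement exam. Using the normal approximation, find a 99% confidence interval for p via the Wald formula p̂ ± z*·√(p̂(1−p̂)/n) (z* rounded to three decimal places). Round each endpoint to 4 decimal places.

(0.4557, 0.8443)

With x = 26 successes in n = 40, p̂ = 0.65000.
SE(p̂) = √(0.65000·0.35000/40) = 0.075416.
For 99% confidence, z* = 2.576.
Margin = 2.576·0.075416 = 0.19427.
CI: 0.65000 ± 0.19427 = (0.4557, 0.8443).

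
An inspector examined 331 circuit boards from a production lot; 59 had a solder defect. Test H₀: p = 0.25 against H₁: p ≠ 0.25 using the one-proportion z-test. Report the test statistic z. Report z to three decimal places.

With x = 59 successes in n = 331, p̂ = 0.17825.
Under H₀, SE = √(p₀(1−p₀)/n) = √(0.25·0.75/331) = √0.000566465 = 0.023801.
z = (p̂ − p₀)/SE = (0.17825 − 0.25)/0.023801 = -3.015.

z = -3.015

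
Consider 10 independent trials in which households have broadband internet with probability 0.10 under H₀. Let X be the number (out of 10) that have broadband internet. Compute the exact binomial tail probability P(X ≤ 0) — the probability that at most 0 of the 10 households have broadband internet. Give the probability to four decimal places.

P = 0.3487

X ~ Binomial(n=10, p=0.10).
P(X ≤ 0) = C(10,0)·0.10^0·0.90^10.
= 0.348678 = 0.3487.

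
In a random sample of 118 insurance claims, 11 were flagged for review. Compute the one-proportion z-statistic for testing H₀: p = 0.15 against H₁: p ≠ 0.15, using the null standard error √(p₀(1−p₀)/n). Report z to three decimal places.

p̂ = 11/118 = 0.09322.
SE₀ = √(0.15·0.85/118) = 0.032871.
z = (p̂ − p₀)/SE = (0.09322 − 0.15)/0.032871 = -1.727.

z = -1.727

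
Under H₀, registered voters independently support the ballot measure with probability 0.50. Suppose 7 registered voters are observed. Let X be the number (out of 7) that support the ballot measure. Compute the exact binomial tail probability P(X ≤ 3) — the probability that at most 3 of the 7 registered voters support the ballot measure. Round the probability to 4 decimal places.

P = 0.5000

X is binomial with n = 7 and p = 0.50.
P(X ≤ 3) = C(7,0)·0.50^0·0.50^7 + C(7,1)·0.50^1·0.50^6 + C(7,2)·0.50^2·0.50^5 + C(7,3)·0.50^3·0.50^4.
= 0.007812 + 0.054688 + 0.164062 + 0.273438 = 0.5000.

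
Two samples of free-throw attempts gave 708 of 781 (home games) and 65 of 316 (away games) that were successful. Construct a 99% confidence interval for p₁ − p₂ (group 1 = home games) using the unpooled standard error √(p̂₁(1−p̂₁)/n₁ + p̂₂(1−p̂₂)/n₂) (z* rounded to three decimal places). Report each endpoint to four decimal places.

(0.6364, 0.7653)

p̂₁ = 0.90653, p̂₂ = 0.20570, so the observed difference is 0.70083.
Unpooled SE = √(p̂₁(1−p̂₁)/n₁ + p̂₂(1−p̂₂)/n₂) = √(0.000108493 + 0.000517042) = 0.025011.
z* = 2.576 at the 99% level. Margin of error = 0.06443.
Interval: 0.70083 ± 0.06443 → (0.6364, 0.7653).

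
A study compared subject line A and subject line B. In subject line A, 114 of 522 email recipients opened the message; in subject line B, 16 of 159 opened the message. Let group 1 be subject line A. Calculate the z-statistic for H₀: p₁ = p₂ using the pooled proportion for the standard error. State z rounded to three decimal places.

Sample proportions: p̂₁ = 114/522 = 0.21839 and p̂₂ = 16/159 = 0.10063.
Pooling: p̂ = 130/681 = 0.19090.
Pooled SE = √[0.1544546·0.00820502] ≈ 0.035599.
z = 0.11776/0.035599 = 3.308.

z = 3.308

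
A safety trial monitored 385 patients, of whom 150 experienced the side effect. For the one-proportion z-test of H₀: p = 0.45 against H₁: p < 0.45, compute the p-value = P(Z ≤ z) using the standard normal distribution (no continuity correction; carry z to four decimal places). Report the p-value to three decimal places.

p-value = 0.009

With x = 150 successes in n = 385, p̂ = 0.38961.
Null standard error: √(0.45·0.55/385) = √0.000642857 = 0.025355.
z = (p̂ − p₀)/SE = (150/385 − 0.45)/0.025355 ≈ -2.3818.
p-value = P(Z ≤ z) with z = -2.3818 → 0.009.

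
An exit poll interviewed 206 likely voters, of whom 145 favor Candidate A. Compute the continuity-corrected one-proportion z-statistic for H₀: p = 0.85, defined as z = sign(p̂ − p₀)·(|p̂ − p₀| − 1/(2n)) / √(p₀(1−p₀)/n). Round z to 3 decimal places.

Sample proportion p̂ = 145/206 = 0.70388. p̂ − p₀ = -0.146117.
1/(2n) = 0.002427.
Corrected numerator: |-0.146117| − 0.002427 = 0.143690.
SE₀ = √(0.85·0.15/206) = 0.024878.
z = −0.143690/0.024878 = -5.776.

z = -5.776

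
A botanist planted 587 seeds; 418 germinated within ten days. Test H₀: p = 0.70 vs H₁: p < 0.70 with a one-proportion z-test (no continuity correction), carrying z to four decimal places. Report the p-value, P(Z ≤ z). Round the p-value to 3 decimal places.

p-value = 0.739

With x = 418 successes in n = 587, p̂ = 0.71210.
Null standard error: √(0.70·0.30/587) = √0.000357751 = 0.018914.
z = (p̂ − p₀)/SE = (418/587 − 0.70)/0.018914 ≈ 0.6395.
From the standard normal, P(Z ≤ z) = 0.739.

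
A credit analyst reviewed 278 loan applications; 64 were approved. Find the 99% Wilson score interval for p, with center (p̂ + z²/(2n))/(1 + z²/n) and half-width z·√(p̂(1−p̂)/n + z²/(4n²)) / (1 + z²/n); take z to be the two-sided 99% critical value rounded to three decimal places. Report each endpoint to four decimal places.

(0.1719, 0.3011)

Here p̂ = 64/278 = 0.23022 and z = 2.576 (z² = 6.635776).
Denominator 1 + z²/n = 1 + 6.635776/278 = 1.023870.
Center = (0.23022 + 0.011935)/1.023870 = 0.23651.
Radicand: p̂(1−p̂)/n + z²/(4n²) = 0.000637469 + 0.000021466 = 0.000658935.
Half-width = z·√(radicand)/denom = 2.576·0.025670/1.023870 = 0.06458.
CI: 0.23651 ± 0.06458 = (0.1719, 0.3011).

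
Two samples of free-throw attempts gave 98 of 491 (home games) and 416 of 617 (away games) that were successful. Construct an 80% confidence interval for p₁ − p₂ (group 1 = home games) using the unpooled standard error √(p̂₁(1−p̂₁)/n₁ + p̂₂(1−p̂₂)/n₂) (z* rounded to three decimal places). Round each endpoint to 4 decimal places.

(-0.5081, -0.4412)

p̂₁ = 98/491 = 0.19959, p̂₂ = 416/617 = 0.67423; p̂₁ − p̂₂ = -0.47464.
SE = √(0.000325367 + 0.000355987) = √0.000681354 = 0.026103.
The 80% critical value is z* = 1.282. Margin = 1.282·0.026103 = 0.03346.
CI: -0.47464 ± 0.03346 = (-0.5081, -0.4412).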